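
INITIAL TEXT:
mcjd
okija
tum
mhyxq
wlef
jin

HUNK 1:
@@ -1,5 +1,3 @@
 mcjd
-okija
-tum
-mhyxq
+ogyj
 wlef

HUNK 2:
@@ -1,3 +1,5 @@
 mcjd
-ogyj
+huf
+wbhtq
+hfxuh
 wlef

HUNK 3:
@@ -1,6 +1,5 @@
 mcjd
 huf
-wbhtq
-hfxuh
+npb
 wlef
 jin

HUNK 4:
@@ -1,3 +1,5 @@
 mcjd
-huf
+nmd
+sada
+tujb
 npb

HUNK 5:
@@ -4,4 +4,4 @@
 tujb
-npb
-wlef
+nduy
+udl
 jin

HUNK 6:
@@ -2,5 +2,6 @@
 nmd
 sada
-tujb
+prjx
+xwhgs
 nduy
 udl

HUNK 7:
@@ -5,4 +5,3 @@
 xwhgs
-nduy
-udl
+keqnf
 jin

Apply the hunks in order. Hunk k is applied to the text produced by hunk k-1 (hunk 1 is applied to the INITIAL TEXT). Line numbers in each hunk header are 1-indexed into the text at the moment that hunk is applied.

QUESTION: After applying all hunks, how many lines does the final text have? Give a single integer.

Answer: 7

Derivation:
Hunk 1: at line 1 remove [okija,tum,mhyxq] add [ogyj] -> 4 lines: mcjd ogyj wlef jin
Hunk 2: at line 1 remove [ogyj] add [huf,wbhtq,hfxuh] -> 6 lines: mcjd huf wbhtq hfxuh wlef jin
Hunk 3: at line 1 remove [wbhtq,hfxuh] add [npb] -> 5 lines: mcjd huf npb wlef jin
Hunk 4: at line 1 remove [huf] add [nmd,sada,tujb] -> 7 lines: mcjd nmd sada tujb npb wlef jin
Hunk 5: at line 4 remove [npb,wlef] add [nduy,udl] -> 7 lines: mcjd nmd sada tujb nduy udl jin
Hunk 6: at line 2 remove [tujb] add [prjx,xwhgs] -> 8 lines: mcjd nmd sada prjx xwhgs nduy udl jin
Hunk 7: at line 5 remove [nduy,udl] add [keqnf] -> 7 lines: mcjd nmd sada prjx xwhgs keqnf jin
Final line count: 7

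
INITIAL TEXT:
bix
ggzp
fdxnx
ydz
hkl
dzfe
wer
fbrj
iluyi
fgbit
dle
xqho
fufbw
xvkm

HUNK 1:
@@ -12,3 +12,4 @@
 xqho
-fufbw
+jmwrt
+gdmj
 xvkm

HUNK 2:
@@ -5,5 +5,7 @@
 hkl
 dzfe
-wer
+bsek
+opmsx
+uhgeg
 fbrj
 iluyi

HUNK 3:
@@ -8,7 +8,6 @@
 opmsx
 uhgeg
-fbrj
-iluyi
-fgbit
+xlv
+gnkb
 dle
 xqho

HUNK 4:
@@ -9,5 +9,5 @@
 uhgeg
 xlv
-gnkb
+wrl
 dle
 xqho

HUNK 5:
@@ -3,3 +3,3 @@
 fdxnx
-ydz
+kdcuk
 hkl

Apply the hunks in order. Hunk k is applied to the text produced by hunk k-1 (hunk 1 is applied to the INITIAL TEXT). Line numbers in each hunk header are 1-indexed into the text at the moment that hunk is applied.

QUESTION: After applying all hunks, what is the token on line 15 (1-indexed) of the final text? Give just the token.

Answer: gdmj

Derivation:
Hunk 1: at line 12 remove [fufbw] add [jmwrt,gdmj] -> 15 lines: bix ggzp fdxnx ydz hkl dzfe wer fbrj iluyi fgbit dle xqho jmwrt gdmj xvkm
Hunk 2: at line 5 remove [wer] add [bsek,opmsx,uhgeg] -> 17 lines: bix ggzp fdxnx ydz hkl dzfe bsek opmsx uhgeg fbrj iluyi fgbit dle xqho jmwrt gdmj xvkm
Hunk 3: at line 8 remove [fbrj,iluyi,fgbit] add [xlv,gnkb] -> 16 lines: bix ggzp fdxnx ydz hkl dzfe bsek opmsx uhgeg xlv gnkb dle xqho jmwrt gdmj xvkm
Hunk 4: at line 9 remove [gnkb] add [wrl] -> 16 lines: bix ggzp fdxnx ydz hkl dzfe bsek opmsx uhgeg xlv wrl dle xqho jmwrt gdmj xvkm
Hunk 5: at line 3 remove [ydz] add [kdcuk] -> 16 lines: bix ggzp fdxnx kdcuk hkl dzfe bsek opmsx uhgeg xlv wrl dle xqho jmwrt gdmj xvkm
Final line 15: gdmj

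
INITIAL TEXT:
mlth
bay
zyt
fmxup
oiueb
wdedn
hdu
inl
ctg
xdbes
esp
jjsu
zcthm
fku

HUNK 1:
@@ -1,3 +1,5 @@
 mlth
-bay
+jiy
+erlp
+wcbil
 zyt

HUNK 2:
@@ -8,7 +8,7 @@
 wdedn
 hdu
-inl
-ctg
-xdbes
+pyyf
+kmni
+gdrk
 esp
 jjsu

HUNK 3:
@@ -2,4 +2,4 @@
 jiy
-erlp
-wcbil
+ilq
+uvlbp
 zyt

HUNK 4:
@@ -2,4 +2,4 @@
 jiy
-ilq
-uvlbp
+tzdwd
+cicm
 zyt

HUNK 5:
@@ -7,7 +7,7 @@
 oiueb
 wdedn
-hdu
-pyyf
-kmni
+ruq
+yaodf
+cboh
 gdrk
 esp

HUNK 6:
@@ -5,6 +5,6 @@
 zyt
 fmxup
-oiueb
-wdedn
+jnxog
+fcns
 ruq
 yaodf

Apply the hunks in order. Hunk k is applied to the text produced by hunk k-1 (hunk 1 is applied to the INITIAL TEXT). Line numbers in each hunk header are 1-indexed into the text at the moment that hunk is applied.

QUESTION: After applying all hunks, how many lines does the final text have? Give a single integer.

Hunk 1: at line 1 remove [bay] add [jiy,erlp,wcbil] -> 16 lines: mlth jiy erlp wcbil zyt fmxup oiueb wdedn hdu inl ctg xdbes esp jjsu zcthm fku
Hunk 2: at line 8 remove [inl,ctg,xdbes] add [pyyf,kmni,gdrk] -> 16 lines: mlth jiy erlp wcbil zyt fmxup oiueb wdedn hdu pyyf kmni gdrk esp jjsu zcthm fku
Hunk 3: at line 2 remove [erlp,wcbil] add [ilq,uvlbp] -> 16 lines: mlth jiy ilq uvlbp zyt fmxup oiueb wdedn hdu pyyf kmni gdrk esp jjsu zcthm fku
Hunk 4: at line 2 remove [ilq,uvlbp] add [tzdwd,cicm] -> 16 lines: mlth jiy tzdwd cicm zyt fmxup oiueb wdedn hdu pyyf kmni gdrk esp jjsu zcthm fku
Hunk 5: at line 7 remove [hdu,pyyf,kmni] add [ruq,yaodf,cboh] -> 16 lines: mlth jiy tzdwd cicm zyt fmxup oiueb wdedn ruq yaodf cboh gdrk esp jjsu zcthm fku
Hunk 6: at line 5 remove [oiueb,wdedn] add [jnxog,fcns] -> 16 lines: mlth jiy tzdwd cicm zyt fmxup jnxog fcns ruq yaodf cboh gdrk esp jjsu zcthm fku
Final line count: 16

Answer: 16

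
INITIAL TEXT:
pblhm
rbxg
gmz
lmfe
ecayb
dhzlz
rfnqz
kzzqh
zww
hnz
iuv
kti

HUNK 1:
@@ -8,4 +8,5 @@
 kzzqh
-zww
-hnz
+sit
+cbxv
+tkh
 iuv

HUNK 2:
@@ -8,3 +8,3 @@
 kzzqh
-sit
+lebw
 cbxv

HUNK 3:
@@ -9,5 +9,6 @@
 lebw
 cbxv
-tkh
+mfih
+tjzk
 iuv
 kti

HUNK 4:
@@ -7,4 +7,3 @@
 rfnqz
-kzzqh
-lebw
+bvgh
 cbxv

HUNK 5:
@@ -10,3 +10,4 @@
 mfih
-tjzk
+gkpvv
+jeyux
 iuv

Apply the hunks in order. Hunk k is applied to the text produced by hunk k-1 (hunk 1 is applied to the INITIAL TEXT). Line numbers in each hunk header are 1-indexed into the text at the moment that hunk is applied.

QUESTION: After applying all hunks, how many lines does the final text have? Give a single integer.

Hunk 1: at line 8 remove [zww,hnz] add [sit,cbxv,tkh] -> 13 lines: pblhm rbxg gmz lmfe ecayb dhzlz rfnqz kzzqh sit cbxv tkh iuv kti
Hunk 2: at line 8 remove [sit] add [lebw] -> 13 lines: pblhm rbxg gmz lmfe ecayb dhzlz rfnqz kzzqh lebw cbxv tkh iuv kti
Hunk 3: at line 9 remove [tkh] add [mfih,tjzk] -> 14 lines: pblhm rbxg gmz lmfe ecayb dhzlz rfnqz kzzqh lebw cbxv mfih tjzk iuv kti
Hunk 4: at line 7 remove [kzzqh,lebw] add [bvgh] -> 13 lines: pblhm rbxg gmz lmfe ecayb dhzlz rfnqz bvgh cbxv mfih tjzk iuv kti
Hunk 5: at line 10 remove [tjzk] add [gkpvv,jeyux] -> 14 lines: pblhm rbxg gmz lmfe ecayb dhzlz rfnqz bvgh cbxv mfih gkpvv jeyux iuv kti
Final line count: 14

Answer: 14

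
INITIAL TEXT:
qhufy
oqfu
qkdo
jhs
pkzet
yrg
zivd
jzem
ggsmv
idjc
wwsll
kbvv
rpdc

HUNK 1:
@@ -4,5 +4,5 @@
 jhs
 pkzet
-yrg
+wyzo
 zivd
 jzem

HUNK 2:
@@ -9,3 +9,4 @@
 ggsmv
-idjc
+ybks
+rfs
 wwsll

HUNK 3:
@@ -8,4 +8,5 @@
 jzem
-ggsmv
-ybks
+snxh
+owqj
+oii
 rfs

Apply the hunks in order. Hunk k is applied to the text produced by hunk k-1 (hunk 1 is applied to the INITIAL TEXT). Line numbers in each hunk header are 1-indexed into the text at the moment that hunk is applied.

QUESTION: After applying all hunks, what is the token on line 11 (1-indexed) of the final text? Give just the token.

Hunk 1: at line 4 remove [yrg] add [wyzo] -> 13 lines: qhufy oqfu qkdo jhs pkzet wyzo zivd jzem ggsmv idjc wwsll kbvv rpdc
Hunk 2: at line 9 remove [idjc] add [ybks,rfs] -> 14 lines: qhufy oqfu qkdo jhs pkzet wyzo zivd jzem ggsmv ybks rfs wwsll kbvv rpdc
Hunk 3: at line 8 remove [ggsmv,ybks] add [snxh,owqj,oii] -> 15 lines: qhufy oqfu qkdo jhs pkzet wyzo zivd jzem snxh owqj oii rfs wwsll kbvv rpdc
Final line 11: oii

Answer: oii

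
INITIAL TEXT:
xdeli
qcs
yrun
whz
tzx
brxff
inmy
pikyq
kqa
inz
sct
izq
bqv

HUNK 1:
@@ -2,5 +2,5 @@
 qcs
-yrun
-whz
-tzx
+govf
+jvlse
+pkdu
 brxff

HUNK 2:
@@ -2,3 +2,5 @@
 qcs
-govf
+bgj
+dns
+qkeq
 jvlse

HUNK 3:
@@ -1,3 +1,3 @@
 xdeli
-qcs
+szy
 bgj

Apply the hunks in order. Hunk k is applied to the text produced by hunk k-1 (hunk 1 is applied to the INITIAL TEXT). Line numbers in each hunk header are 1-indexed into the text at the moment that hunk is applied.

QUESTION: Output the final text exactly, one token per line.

Hunk 1: at line 2 remove [yrun,whz,tzx] add [govf,jvlse,pkdu] -> 13 lines: xdeli qcs govf jvlse pkdu brxff inmy pikyq kqa inz sct izq bqv
Hunk 2: at line 2 remove [govf] add [bgj,dns,qkeq] -> 15 lines: xdeli qcs bgj dns qkeq jvlse pkdu brxff inmy pikyq kqa inz sct izq bqv
Hunk 3: at line 1 remove [qcs] add [szy] -> 15 lines: xdeli szy bgj dns qkeq jvlse pkdu brxff inmy pikyq kqa inz sct izq bqv

Answer: xdeli
szy
bgj
dns
qkeq
jvlse
pkdu
brxff
inmy
pikyq
kqa
inz
sct
izq
bqv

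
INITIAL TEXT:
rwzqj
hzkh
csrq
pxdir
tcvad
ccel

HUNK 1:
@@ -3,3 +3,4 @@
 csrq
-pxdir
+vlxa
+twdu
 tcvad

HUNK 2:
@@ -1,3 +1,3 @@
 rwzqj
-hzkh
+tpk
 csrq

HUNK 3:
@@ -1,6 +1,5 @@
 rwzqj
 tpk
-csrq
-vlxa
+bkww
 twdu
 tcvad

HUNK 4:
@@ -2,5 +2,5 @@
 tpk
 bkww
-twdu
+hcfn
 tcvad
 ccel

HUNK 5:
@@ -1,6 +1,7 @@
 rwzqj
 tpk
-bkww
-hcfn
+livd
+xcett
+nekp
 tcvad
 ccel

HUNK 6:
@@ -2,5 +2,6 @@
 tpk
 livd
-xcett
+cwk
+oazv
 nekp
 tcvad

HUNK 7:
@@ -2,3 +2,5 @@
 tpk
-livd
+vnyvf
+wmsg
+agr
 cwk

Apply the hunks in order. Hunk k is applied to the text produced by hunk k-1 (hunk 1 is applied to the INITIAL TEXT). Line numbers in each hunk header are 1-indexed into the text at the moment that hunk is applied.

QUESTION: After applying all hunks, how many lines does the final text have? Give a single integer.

Hunk 1: at line 3 remove [pxdir] add [vlxa,twdu] -> 7 lines: rwzqj hzkh csrq vlxa twdu tcvad ccel
Hunk 2: at line 1 remove [hzkh] add [tpk] -> 7 lines: rwzqj tpk csrq vlxa twdu tcvad ccel
Hunk 3: at line 1 remove [csrq,vlxa] add [bkww] -> 6 lines: rwzqj tpk bkww twdu tcvad ccel
Hunk 4: at line 2 remove [twdu] add [hcfn] -> 6 lines: rwzqj tpk bkww hcfn tcvad ccel
Hunk 5: at line 1 remove [bkww,hcfn] add [livd,xcett,nekp] -> 7 lines: rwzqj tpk livd xcett nekp tcvad ccel
Hunk 6: at line 2 remove [xcett] add [cwk,oazv] -> 8 lines: rwzqj tpk livd cwk oazv nekp tcvad ccel
Hunk 7: at line 2 remove [livd] add [vnyvf,wmsg,agr] -> 10 lines: rwzqj tpk vnyvf wmsg agr cwk oazv nekp tcvad ccel
Final line count: 10

Answer: 10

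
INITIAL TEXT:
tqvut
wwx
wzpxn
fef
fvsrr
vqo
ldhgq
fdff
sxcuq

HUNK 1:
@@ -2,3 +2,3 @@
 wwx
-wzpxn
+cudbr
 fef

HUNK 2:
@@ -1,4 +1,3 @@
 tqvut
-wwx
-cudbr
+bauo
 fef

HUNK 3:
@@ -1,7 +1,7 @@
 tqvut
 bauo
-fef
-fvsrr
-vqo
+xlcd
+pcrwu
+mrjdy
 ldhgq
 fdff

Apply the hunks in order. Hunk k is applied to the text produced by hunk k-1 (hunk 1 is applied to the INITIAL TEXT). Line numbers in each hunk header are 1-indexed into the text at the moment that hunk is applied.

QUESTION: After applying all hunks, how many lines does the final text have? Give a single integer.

Hunk 1: at line 2 remove [wzpxn] add [cudbr] -> 9 lines: tqvut wwx cudbr fef fvsrr vqo ldhgq fdff sxcuq
Hunk 2: at line 1 remove [wwx,cudbr] add [bauo] -> 8 lines: tqvut bauo fef fvsrr vqo ldhgq fdff sxcuq
Hunk 3: at line 1 remove [fef,fvsrr,vqo] add [xlcd,pcrwu,mrjdy] -> 8 lines: tqvut bauo xlcd pcrwu mrjdy ldhgq fdff sxcuq
Final line count: 8

Answer: 8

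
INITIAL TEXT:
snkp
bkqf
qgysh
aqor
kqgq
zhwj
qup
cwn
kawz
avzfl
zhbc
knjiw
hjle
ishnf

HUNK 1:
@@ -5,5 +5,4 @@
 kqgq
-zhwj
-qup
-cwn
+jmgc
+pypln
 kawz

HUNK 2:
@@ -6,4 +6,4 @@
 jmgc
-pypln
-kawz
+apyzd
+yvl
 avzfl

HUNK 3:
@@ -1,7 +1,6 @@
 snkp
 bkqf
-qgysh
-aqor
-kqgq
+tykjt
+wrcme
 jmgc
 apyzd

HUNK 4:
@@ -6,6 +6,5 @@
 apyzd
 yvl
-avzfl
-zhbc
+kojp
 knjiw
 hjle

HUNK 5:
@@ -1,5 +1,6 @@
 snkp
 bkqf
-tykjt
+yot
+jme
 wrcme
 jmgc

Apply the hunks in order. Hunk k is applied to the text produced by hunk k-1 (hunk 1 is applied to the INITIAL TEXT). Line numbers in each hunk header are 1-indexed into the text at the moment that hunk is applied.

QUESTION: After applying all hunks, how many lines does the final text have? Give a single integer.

Hunk 1: at line 5 remove [zhwj,qup,cwn] add [jmgc,pypln] -> 13 lines: snkp bkqf qgysh aqor kqgq jmgc pypln kawz avzfl zhbc knjiw hjle ishnf
Hunk 2: at line 6 remove [pypln,kawz] add [apyzd,yvl] -> 13 lines: snkp bkqf qgysh aqor kqgq jmgc apyzd yvl avzfl zhbc knjiw hjle ishnf
Hunk 3: at line 1 remove [qgysh,aqor,kqgq] add [tykjt,wrcme] -> 12 lines: snkp bkqf tykjt wrcme jmgc apyzd yvl avzfl zhbc knjiw hjle ishnf
Hunk 4: at line 6 remove [avzfl,zhbc] add [kojp] -> 11 lines: snkp bkqf tykjt wrcme jmgc apyzd yvl kojp knjiw hjle ishnf
Hunk 5: at line 1 remove [tykjt] add [yot,jme] -> 12 lines: snkp bkqf yot jme wrcme jmgc apyzd yvl kojp knjiw hjle ishnf
Final line count: 12

Answer: 12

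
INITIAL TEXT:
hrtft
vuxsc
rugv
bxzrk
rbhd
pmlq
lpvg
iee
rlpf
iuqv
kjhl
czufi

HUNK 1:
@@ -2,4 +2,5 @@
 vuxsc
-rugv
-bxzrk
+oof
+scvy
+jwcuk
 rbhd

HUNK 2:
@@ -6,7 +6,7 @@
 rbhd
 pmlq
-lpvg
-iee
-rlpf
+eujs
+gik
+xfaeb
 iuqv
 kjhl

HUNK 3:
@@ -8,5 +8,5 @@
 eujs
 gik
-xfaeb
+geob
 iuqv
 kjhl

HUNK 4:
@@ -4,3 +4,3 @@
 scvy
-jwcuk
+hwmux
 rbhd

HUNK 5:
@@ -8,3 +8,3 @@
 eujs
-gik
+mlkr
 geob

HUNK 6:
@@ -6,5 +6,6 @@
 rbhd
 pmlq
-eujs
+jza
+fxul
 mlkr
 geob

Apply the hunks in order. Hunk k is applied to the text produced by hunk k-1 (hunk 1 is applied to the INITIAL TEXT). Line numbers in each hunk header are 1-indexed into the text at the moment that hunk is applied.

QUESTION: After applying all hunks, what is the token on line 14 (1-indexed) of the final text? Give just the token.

Answer: czufi

Derivation:
Hunk 1: at line 2 remove [rugv,bxzrk] add [oof,scvy,jwcuk] -> 13 lines: hrtft vuxsc oof scvy jwcuk rbhd pmlq lpvg iee rlpf iuqv kjhl czufi
Hunk 2: at line 6 remove [lpvg,iee,rlpf] add [eujs,gik,xfaeb] -> 13 lines: hrtft vuxsc oof scvy jwcuk rbhd pmlq eujs gik xfaeb iuqv kjhl czufi
Hunk 3: at line 8 remove [xfaeb] add [geob] -> 13 lines: hrtft vuxsc oof scvy jwcuk rbhd pmlq eujs gik geob iuqv kjhl czufi
Hunk 4: at line 4 remove [jwcuk] add [hwmux] -> 13 lines: hrtft vuxsc oof scvy hwmux rbhd pmlq eujs gik geob iuqv kjhl czufi
Hunk 5: at line 8 remove [gik] add [mlkr] -> 13 lines: hrtft vuxsc oof scvy hwmux rbhd pmlq eujs mlkr geob iuqv kjhl czufi
Hunk 6: at line 6 remove [eujs] add [jza,fxul] -> 14 lines: hrtft vuxsc oof scvy hwmux rbhd pmlq jza fxul mlkr geob iuqv kjhl czufi
Final line 14: czufi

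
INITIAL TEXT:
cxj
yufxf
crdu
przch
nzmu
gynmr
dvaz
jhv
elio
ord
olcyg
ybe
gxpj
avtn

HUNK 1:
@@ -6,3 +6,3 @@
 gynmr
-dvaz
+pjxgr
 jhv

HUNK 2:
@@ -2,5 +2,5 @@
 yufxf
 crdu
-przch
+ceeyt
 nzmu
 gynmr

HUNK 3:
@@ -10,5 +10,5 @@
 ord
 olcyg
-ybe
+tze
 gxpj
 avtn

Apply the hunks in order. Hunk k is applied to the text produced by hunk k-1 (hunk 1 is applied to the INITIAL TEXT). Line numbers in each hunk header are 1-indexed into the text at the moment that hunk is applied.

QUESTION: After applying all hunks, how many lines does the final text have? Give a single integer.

Hunk 1: at line 6 remove [dvaz] add [pjxgr] -> 14 lines: cxj yufxf crdu przch nzmu gynmr pjxgr jhv elio ord olcyg ybe gxpj avtn
Hunk 2: at line 2 remove [przch] add [ceeyt] -> 14 lines: cxj yufxf crdu ceeyt nzmu gynmr pjxgr jhv elio ord olcyg ybe gxpj avtn
Hunk 3: at line 10 remove [ybe] add [tze] -> 14 lines: cxj yufxf crdu ceeyt nzmu gynmr pjxgr jhv elio ord olcyg tze gxpj avtn
Final line count: 14

Answer: 14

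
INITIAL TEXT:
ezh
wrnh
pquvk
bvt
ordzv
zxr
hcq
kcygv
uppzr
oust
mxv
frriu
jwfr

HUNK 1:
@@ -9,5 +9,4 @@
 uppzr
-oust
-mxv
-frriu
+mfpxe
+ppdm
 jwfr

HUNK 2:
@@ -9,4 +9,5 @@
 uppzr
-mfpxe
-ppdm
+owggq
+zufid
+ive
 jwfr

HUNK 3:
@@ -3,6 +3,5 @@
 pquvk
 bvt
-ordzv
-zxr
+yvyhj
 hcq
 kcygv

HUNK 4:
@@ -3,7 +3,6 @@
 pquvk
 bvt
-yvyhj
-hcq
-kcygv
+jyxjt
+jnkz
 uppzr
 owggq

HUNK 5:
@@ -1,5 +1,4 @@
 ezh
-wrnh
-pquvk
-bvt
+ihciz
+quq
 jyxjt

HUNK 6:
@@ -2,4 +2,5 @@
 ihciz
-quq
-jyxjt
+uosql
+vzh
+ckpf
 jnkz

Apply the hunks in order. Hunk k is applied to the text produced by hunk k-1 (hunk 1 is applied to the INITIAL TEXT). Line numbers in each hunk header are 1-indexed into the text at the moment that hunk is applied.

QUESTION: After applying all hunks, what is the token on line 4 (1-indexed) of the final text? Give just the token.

Hunk 1: at line 9 remove [oust,mxv,frriu] add [mfpxe,ppdm] -> 12 lines: ezh wrnh pquvk bvt ordzv zxr hcq kcygv uppzr mfpxe ppdm jwfr
Hunk 2: at line 9 remove [mfpxe,ppdm] add [owggq,zufid,ive] -> 13 lines: ezh wrnh pquvk bvt ordzv zxr hcq kcygv uppzr owggq zufid ive jwfr
Hunk 3: at line 3 remove [ordzv,zxr] add [yvyhj] -> 12 lines: ezh wrnh pquvk bvt yvyhj hcq kcygv uppzr owggq zufid ive jwfr
Hunk 4: at line 3 remove [yvyhj,hcq,kcygv] add [jyxjt,jnkz] -> 11 lines: ezh wrnh pquvk bvt jyxjt jnkz uppzr owggq zufid ive jwfr
Hunk 5: at line 1 remove [wrnh,pquvk,bvt] add [ihciz,quq] -> 10 lines: ezh ihciz quq jyxjt jnkz uppzr owggq zufid ive jwfr
Hunk 6: at line 2 remove [quq,jyxjt] add [uosql,vzh,ckpf] -> 11 lines: ezh ihciz uosql vzh ckpf jnkz uppzr owggq zufid ive jwfr
Final line 4: vzh

Answer: vzh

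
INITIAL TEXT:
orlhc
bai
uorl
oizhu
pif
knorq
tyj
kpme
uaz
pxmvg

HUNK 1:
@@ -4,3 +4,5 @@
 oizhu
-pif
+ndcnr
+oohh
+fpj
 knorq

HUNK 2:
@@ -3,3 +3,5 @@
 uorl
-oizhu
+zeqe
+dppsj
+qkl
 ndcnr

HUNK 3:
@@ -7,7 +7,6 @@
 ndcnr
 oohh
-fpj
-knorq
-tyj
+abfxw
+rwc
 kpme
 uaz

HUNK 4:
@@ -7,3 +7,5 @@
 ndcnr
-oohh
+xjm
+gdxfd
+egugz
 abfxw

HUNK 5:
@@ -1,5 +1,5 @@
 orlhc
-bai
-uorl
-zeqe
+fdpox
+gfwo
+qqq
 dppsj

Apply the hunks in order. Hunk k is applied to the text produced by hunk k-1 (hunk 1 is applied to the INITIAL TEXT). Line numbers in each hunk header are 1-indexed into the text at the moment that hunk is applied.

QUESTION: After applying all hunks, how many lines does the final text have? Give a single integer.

Answer: 15

Derivation:
Hunk 1: at line 4 remove [pif] add [ndcnr,oohh,fpj] -> 12 lines: orlhc bai uorl oizhu ndcnr oohh fpj knorq tyj kpme uaz pxmvg
Hunk 2: at line 3 remove [oizhu] add [zeqe,dppsj,qkl] -> 14 lines: orlhc bai uorl zeqe dppsj qkl ndcnr oohh fpj knorq tyj kpme uaz pxmvg
Hunk 3: at line 7 remove [fpj,knorq,tyj] add [abfxw,rwc] -> 13 lines: orlhc bai uorl zeqe dppsj qkl ndcnr oohh abfxw rwc kpme uaz pxmvg
Hunk 4: at line 7 remove [oohh] add [xjm,gdxfd,egugz] -> 15 lines: orlhc bai uorl zeqe dppsj qkl ndcnr xjm gdxfd egugz abfxw rwc kpme uaz pxmvg
Hunk 5: at line 1 remove [bai,uorl,zeqe] add [fdpox,gfwo,qqq] -> 15 lines: orlhc fdpox gfwo qqq dppsj qkl ndcnr xjm gdxfd egugz abfxw rwc kpme uaz pxmvg
Final line count: 15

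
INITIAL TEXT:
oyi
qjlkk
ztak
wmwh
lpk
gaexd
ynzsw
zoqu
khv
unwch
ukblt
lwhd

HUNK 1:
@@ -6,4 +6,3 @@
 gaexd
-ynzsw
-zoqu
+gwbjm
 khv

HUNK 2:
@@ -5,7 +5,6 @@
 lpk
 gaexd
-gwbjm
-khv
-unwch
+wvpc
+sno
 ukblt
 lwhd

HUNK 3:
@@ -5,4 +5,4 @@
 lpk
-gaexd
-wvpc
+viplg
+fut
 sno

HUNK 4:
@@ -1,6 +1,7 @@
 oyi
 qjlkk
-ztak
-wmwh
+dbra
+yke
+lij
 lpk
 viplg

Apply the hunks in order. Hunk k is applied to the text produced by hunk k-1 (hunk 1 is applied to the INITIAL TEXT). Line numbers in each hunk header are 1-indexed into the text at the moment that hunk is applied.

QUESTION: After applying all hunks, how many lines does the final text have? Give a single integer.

Answer: 11

Derivation:
Hunk 1: at line 6 remove [ynzsw,zoqu] add [gwbjm] -> 11 lines: oyi qjlkk ztak wmwh lpk gaexd gwbjm khv unwch ukblt lwhd
Hunk 2: at line 5 remove [gwbjm,khv,unwch] add [wvpc,sno] -> 10 lines: oyi qjlkk ztak wmwh lpk gaexd wvpc sno ukblt lwhd
Hunk 3: at line 5 remove [gaexd,wvpc] add [viplg,fut] -> 10 lines: oyi qjlkk ztak wmwh lpk viplg fut sno ukblt lwhd
Hunk 4: at line 1 remove [ztak,wmwh] add [dbra,yke,lij] -> 11 lines: oyi qjlkk dbra yke lij lpk viplg fut sno ukblt lwhd
Final line count: 11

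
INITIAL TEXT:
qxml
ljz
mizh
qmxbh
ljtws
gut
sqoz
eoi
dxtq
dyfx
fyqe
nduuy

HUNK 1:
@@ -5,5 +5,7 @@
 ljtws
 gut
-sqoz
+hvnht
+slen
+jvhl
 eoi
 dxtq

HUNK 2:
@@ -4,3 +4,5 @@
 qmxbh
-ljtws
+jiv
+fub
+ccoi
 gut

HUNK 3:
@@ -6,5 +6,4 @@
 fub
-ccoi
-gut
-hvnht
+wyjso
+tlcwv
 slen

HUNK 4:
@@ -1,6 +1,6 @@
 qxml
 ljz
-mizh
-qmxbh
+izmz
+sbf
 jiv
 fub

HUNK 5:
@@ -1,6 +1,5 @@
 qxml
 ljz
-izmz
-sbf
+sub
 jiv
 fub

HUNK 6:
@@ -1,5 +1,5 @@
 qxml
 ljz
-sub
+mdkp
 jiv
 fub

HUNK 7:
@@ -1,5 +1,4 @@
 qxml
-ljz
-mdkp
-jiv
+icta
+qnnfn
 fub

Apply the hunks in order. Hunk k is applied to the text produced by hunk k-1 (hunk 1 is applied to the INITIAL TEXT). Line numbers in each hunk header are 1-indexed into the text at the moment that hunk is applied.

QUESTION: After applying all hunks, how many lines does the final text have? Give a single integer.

Hunk 1: at line 5 remove [sqoz] add [hvnht,slen,jvhl] -> 14 lines: qxml ljz mizh qmxbh ljtws gut hvnht slen jvhl eoi dxtq dyfx fyqe nduuy
Hunk 2: at line 4 remove [ljtws] add [jiv,fub,ccoi] -> 16 lines: qxml ljz mizh qmxbh jiv fub ccoi gut hvnht slen jvhl eoi dxtq dyfx fyqe nduuy
Hunk 3: at line 6 remove [ccoi,gut,hvnht] add [wyjso,tlcwv] -> 15 lines: qxml ljz mizh qmxbh jiv fub wyjso tlcwv slen jvhl eoi dxtq dyfx fyqe nduuy
Hunk 4: at line 1 remove [mizh,qmxbh] add [izmz,sbf] -> 15 lines: qxml ljz izmz sbf jiv fub wyjso tlcwv slen jvhl eoi dxtq dyfx fyqe nduuy
Hunk 5: at line 1 remove [izmz,sbf] add [sub] -> 14 lines: qxml ljz sub jiv fub wyjso tlcwv slen jvhl eoi dxtq dyfx fyqe nduuy
Hunk 6: at line 1 remove [sub] add [mdkp] -> 14 lines: qxml ljz mdkp jiv fub wyjso tlcwv slen jvhl eoi dxtq dyfx fyqe nduuy
Hunk 7: at line 1 remove [ljz,mdkp,jiv] add [icta,qnnfn] -> 13 lines: qxml icta qnnfn fub wyjso tlcwv slen jvhl eoi dxtq dyfx fyqe nduuy
Final line count: 13

Answer: 13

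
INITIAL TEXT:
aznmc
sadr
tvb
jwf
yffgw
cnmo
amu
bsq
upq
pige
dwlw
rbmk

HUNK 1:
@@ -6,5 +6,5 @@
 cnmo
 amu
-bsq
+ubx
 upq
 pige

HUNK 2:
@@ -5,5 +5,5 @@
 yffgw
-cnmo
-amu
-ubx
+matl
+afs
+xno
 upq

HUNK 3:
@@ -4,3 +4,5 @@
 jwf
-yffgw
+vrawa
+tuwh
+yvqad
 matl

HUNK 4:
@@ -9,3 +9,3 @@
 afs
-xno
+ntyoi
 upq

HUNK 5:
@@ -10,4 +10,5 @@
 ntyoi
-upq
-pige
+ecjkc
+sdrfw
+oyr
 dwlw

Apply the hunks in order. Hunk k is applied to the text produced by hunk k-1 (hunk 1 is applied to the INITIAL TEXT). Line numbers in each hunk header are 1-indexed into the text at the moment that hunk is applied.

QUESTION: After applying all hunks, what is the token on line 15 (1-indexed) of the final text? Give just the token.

Hunk 1: at line 6 remove [bsq] add [ubx] -> 12 lines: aznmc sadr tvb jwf yffgw cnmo amu ubx upq pige dwlw rbmk
Hunk 2: at line 5 remove [cnmo,amu,ubx] add [matl,afs,xno] -> 12 lines: aznmc sadr tvb jwf yffgw matl afs xno upq pige dwlw rbmk
Hunk 3: at line 4 remove [yffgw] add [vrawa,tuwh,yvqad] -> 14 lines: aznmc sadr tvb jwf vrawa tuwh yvqad matl afs xno upq pige dwlw rbmk
Hunk 4: at line 9 remove [xno] add [ntyoi] -> 14 lines: aznmc sadr tvb jwf vrawa tuwh yvqad matl afs ntyoi upq pige dwlw rbmk
Hunk 5: at line 10 remove [upq,pige] add [ecjkc,sdrfw,oyr] -> 15 lines: aznmc sadr tvb jwf vrawa tuwh yvqad matl afs ntyoi ecjkc sdrfw oyr dwlw rbmk
Final line 15: rbmk

Answer: rbmk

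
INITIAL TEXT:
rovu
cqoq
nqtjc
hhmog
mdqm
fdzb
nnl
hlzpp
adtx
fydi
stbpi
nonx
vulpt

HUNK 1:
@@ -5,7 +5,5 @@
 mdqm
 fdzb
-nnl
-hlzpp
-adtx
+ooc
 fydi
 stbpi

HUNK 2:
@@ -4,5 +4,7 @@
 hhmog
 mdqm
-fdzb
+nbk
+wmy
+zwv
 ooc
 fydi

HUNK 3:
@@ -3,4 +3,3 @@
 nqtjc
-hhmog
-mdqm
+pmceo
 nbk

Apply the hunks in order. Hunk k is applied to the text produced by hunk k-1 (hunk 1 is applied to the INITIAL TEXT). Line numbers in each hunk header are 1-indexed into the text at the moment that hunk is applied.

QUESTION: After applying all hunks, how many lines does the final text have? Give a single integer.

Answer: 12

Derivation:
Hunk 1: at line 5 remove [nnl,hlzpp,adtx] add [ooc] -> 11 lines: rovu cqoq nqtjc hhmog mdqm fdzb ooc fydi stbpi nonx vulpt
Hunk 2: at line 4 remove [fdzb] add [nbk,wmy,zwv] -> 13 lines: rovu cqoq nqtjc hhmog mdqm nbk wmy zwv ooc fydi stbpi nonx vulpt
Hunk 3: at line 3 remove [hhmog,mdqm] add [pmceo] -> 12 lines: rovu cqoq nqtjc pmceo nbk wmy zwv ooc fydi stbpi nonx vulpt
Final line count: 12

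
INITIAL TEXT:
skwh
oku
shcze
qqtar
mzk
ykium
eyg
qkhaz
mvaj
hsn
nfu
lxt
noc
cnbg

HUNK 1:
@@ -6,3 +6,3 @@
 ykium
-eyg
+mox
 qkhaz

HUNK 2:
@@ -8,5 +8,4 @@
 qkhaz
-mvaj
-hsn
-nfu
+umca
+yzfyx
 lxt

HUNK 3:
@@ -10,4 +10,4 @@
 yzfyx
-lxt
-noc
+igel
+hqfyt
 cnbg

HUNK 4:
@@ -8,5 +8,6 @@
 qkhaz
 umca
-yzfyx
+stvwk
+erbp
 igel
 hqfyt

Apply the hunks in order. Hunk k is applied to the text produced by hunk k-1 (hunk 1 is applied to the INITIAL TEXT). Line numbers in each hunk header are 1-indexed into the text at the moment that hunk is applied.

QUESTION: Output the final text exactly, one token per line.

Answer: skwh
oku
shcze
qqtar
mzk
ykium
mox
qkhaz
umca
stvwk
erbp
igel
hqfyt
cnbg

Derivation:
Hunk 1: at line 6 remove [eyg] add [mox] -> 14 lines: skwh oku shcze qqtar mzk ykium mox qkhaz mvaj hsn nfu lxt noc cnbg
Hunk 2: at line 8 remove [mvaj,hsn,nfu] add [umca,yzfyx] -> 13 lines: skwh oku shcze qqtar mzk ykium mox qkhaz umca yzfyx lxt noc cnbg
Hunk 3: at line 10 remove [lxt,noc] add [igel,hqfyt] -> 13 lines: skwh oku shcze qqtar mzk ykium mox qkhaz umca yzfyx igel hqfyt cnbg
Hunk 4: at line 8 remove [yzfyx] add [stvwk,erbp] -> 14 lines: skwh oku shcze qqtar mzk ykium mox qkhaz umca stvwk erbp igel hqfyt cnbg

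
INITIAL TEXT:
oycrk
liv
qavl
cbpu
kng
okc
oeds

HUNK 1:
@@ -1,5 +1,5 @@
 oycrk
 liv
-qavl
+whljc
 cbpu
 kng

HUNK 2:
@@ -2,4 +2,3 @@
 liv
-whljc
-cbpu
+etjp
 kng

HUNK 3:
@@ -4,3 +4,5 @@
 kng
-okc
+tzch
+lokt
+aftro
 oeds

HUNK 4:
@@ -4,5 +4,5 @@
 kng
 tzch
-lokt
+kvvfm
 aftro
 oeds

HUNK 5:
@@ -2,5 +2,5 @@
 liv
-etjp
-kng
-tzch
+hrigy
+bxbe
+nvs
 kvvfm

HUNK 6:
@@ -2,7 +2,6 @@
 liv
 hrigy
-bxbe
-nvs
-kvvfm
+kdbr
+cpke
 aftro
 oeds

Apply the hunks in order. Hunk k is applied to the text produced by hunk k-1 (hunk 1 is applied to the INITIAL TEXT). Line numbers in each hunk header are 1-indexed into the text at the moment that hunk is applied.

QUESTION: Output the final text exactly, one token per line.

Answer: oycrk
liv
hrigy
kdbr
cpke
aftro
oeds

Derivation:
Hunk 1: at line 1 remove [qavl] add [whljc] -> 7 lines: oycrk liv whljc cbpu kng okc oeds
Hunk 2: at line 2 remove [whljc,cbpu] add [etjp] -> 6 lines: oycrk liv etjp kng okc oeds
Hunk 3: at line 4 remove [okc] add [tzch,lokt,aftro] -> 8 lines: oycrk liv etjp kng tzch lokt aftro oeds
Hunk 4: at line 4 remove [lokt] add [kvvfm] -> 8 lines: oycrk liv etjp kng tzch kvvfm aftro oeds
Hunk 5: at line 2 remove [etjp,kng,tzch] add [hrigy,bxbe,nvs] -> 8 lines: oycrk liv hrigy bxbe nvs kvvfm aftro oeds
Hunk 6: at line 2 remove [bxbe,nvs,kvvfm] add [kdbr,cpke] -> 7 lines: oycrk liv hrigy kdbr cpke aftro oeds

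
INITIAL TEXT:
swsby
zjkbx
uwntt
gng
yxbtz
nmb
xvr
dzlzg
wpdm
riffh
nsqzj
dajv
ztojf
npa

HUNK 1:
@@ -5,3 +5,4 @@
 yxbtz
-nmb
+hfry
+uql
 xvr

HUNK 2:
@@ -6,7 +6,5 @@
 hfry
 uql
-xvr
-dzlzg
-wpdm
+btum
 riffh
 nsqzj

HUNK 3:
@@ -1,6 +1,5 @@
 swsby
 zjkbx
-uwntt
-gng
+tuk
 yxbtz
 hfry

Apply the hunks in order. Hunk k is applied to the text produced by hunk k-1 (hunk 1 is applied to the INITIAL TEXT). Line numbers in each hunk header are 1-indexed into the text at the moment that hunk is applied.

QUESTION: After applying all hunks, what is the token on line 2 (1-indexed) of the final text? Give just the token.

Answer: zjkbx

Derivation:
Hunk 1: at line 5 remove [nmb] add [hfry,uql] -> 15 lines: swsby zjkbx uwntt gng yxbtz hfry uql xvr dzlzg wpdm riffh nsqzj dajv ztojf npa
Hunk 2: at line 6 remove [xvr,dzlzg,wpdm] add [btum] -> 13 lines: swsby zjkbx uwntt gng yxbtz hfry uql btum riffh nsqzj dajv ztojf npa
Hunk 3: at line 1 remove [uwntt,gng] add [tuk] -> 12 lines: swsby zjkbx tuk yxbtz hfry uql btum riffh nsqzj dajv ztojf npa
Final line 2: zjkbx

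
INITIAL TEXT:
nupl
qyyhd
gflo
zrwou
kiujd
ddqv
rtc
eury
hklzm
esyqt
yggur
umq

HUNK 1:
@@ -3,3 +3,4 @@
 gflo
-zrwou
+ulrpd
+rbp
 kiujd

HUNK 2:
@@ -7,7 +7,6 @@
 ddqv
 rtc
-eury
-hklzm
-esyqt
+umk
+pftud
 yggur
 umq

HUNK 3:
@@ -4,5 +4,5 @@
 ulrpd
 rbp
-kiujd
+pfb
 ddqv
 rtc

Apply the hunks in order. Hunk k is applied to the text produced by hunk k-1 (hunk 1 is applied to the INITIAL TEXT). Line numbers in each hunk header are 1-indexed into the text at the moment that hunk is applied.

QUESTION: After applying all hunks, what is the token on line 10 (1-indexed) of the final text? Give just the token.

Hunk 1: at line 3 remove [zrwou] add [ulrpd,rbp] -> 13 lines: nupl qyyhd gflo ulrpd rbp kiujd ddqv rtc eury hklzm esyqt yggur umq
Hunk 2: at line 7 remove [eury,hklzm,esyqt] add [umk,pftud] -> 12 lines: nupl qyyhd gflo ulrpd rbp kiujd ddqv rtc umk pftud yggur umq
Hunk 3: at line 4 remove [kiujd] add [pfb] -> 12 lines: nupl qyyhd gflo ulrpd rbp pfb ddqv rtc umk pftud yggur umq
Final line 10: pftud

Answer: pftud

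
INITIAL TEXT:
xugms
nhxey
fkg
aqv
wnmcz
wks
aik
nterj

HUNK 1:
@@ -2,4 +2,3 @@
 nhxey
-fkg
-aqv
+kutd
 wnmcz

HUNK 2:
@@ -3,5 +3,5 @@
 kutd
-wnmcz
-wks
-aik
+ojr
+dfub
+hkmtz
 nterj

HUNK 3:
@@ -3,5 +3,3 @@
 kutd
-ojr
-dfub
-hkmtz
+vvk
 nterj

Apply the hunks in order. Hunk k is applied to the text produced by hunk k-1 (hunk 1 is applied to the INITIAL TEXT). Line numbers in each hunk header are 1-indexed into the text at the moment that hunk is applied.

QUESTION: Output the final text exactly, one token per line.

Answer: xugms
nhxey
kutd
vvk
nterj

Derivation:
Hunk 1: at line 2 remove [fkg,aqv] add [kutd] -> 7 lines: xugms nhxey kutd wnmcz wks aik nterj
Hunk 2: at line 3 remove [wnmcz,wks,aik] add [ojr,dfub,hkmtz] -> 7 lines: xugms nhxey kutd ojr dfub hkmtz nterj
Hunk 3: at line 3 remove [ojr,dfub,hkmtz] add [vvk] -> 5 lines: xugms nhxey kutd vvk nterj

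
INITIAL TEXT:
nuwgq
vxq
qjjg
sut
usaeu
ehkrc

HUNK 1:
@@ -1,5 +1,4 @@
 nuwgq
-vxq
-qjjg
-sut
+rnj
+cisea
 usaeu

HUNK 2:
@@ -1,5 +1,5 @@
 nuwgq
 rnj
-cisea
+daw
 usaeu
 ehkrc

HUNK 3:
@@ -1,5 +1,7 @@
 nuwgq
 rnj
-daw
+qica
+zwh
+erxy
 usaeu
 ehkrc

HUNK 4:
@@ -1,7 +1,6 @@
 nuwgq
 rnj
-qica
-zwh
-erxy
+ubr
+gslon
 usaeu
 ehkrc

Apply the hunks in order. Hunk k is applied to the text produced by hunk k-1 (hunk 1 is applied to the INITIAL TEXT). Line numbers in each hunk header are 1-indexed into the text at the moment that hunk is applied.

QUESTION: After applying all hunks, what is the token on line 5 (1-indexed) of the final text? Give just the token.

Answer: usaeu

Derivation:
Hunk 1: at line 1 remove [vxq,qjjg,sut] add [rnj,cisea] -> 5 lines: nuwgq rnj cisea usaeu ehkrc
Hunk 2: at line 1 remove [cisea] add [daw] -> 5 lines: nuwgq rnj daw usaeu ehkrc
Hunk 3: at line 1 remove [daw] add [qica,zwh,erxy] -> 7 lines: nuwgq rnj qica zwh erxy usaeu ehkrc
Hunk 4: at line 1 remove [qica,zwh,erxy] add [ubr,gslon] -> 6 lines: nuwgq rnj ubr gslon usaeu ehkrc
Final line 5: usaeu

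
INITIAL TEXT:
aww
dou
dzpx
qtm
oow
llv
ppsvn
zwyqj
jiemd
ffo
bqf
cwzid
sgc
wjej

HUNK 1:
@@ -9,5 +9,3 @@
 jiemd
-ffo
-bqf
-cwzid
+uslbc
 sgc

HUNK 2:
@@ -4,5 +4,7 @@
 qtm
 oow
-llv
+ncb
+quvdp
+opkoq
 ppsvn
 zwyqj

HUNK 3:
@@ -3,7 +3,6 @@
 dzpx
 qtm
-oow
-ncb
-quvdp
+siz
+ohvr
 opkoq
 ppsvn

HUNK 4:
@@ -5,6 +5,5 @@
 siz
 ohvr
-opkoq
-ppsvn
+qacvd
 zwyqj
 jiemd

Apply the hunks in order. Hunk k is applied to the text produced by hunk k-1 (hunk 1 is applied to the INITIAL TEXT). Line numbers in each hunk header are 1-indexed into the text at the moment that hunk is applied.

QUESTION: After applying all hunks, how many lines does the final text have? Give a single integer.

Answer: 12

Derivation:
Hunk 1: at line 9 remove [ffo,bqf,cwzid] add [uslbc] -> 12 lines: aww dou dzpx qtm oow llv ppsvn zwyqj jiemd uslbc sgc wjej
Hunk 2: at line 4 remove [llv] add [ncb,quvdp,opkoq] -> 14 lines: aww dou dzpx qtm oow ncb quvdp opkoq ppsvn zwyqj jiemd uslbc sgc wjej
Hunk 3: at line 3 remove [oow,ncb,quvdp] add [siz,ohvr] -> 13 lines: aww dou dzpx qtm siz ohvr opkoq ppsvn zwyqj jiemd uslbc sgc wjej
Hunk 4: at line 5 remove [opkoq,ppsvn] add [qacvd] -> 12 lines: aww dou dzpx qtm siz ohvr qacvd zwyqj jiemd uslbc sgc wjej
Final line count: 12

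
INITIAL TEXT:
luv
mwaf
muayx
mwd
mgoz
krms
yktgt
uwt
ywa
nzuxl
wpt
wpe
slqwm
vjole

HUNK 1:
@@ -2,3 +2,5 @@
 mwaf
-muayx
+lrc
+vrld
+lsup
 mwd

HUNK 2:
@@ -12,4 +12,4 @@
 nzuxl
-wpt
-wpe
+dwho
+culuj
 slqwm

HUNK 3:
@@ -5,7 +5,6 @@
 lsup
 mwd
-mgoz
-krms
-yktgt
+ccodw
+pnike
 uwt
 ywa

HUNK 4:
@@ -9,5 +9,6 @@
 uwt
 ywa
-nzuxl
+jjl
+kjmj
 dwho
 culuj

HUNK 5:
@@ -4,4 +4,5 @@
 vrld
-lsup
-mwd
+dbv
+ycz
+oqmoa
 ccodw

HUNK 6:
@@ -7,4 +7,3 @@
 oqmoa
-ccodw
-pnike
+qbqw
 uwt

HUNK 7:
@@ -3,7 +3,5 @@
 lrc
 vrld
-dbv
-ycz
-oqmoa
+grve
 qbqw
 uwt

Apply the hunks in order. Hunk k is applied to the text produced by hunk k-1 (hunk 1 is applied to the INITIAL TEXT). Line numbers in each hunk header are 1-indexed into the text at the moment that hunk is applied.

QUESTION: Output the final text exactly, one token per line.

Answer: luv
mwaf
lrc
vrld
grve
qbqw
uwt
ywa
jjl
kjmj
dwho
culuj
slqwm
vjole

Derivation:
Hunk 1: at line 2 remove [muayx] add [lrc,vrld,lsup] -> 16 lines: luv mwaf lrc vrld lsup mwd mgoz krms yktgt uwt ywa nzuxl wpt wpe slqwm vjole
Hunk 2: at line 12 remove [wpt,wpe] add [dwho,culuj] -> 16 lines: luv mwaf lrc vrld lsup mwd mgoz krms yktgt uwt ywa nzuxl dwho culuj slqwm vjole
Hunk 3: at line 5 remove [mgoz,krms,yktgt] add [ccodw,pnike] -> 15 lines: luv mwaf lrc vrld lsup mwd ccodw pnike uwt ywa nzuxl dwho culuj slqwm vjole
Hunk 4: at line 9 remove [nzuxl] add [jjl,kjmj] -> 16 lines: luv mwaf lrc vrld lsup mwd ccodw pnike uwt ywa jjl kjmj dwho culuj slqwm vjole
Hunk 5: at line 4 remove [lsup,mwd] add [dbv,ycz,oqmoa] -> 17 lines: luv mwaf lrc vrld dbv ycz oqmoa ccodw pnike uwt ywa jjl kjmj dwho culuj slqwm vjole
Hunk 6: at line 7 remove [ccodw,pnike] add [qbqw] -> 16 lines: luv mwaf lrc vrld dbv ycz oqmoa qbqw uwt ywa jjl kjmj dwho culuj slqwm vjole
Hunk 7: at line 3 remove [dbv,ycz,oqmoa] add [grve] -> 14 lines: luv mwaf lrc vrld grve qbqw uwt ywa jjl kjmj dwho culuj slqwm vjole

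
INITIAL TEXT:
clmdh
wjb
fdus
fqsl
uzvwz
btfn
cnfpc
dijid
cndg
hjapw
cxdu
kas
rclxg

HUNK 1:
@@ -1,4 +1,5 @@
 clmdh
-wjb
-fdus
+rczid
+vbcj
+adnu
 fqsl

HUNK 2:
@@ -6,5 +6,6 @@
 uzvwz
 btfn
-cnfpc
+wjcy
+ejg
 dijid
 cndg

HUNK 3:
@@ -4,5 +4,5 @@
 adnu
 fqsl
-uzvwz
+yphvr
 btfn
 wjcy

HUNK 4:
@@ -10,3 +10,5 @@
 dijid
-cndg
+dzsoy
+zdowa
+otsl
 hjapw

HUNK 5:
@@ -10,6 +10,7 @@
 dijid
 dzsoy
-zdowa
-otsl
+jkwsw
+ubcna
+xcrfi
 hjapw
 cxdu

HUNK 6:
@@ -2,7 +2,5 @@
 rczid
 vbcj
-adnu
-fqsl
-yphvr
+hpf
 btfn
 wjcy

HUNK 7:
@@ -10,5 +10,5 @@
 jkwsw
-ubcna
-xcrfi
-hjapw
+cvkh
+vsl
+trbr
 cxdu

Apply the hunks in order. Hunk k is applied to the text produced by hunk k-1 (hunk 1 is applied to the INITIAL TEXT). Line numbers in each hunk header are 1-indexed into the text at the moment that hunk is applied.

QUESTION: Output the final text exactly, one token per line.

Hunk 1: at line 1 remove [wjb,fdus] add [rczid,vbcj,adnu] -> 14 lines: clmdh rczid vbcj adnu fqsl uzvwz btfn cnfpc dijid cndg hjapw cxdu kas rclxg
Hunk 2: at line 6 remove [cnfpc] add [wjcy,ejg] -> 15 lines: clmdh rczid vbcj adnu fqsl uzvwz btfn wjcy ejg dijid cndg hjapw cxdu kas rclxg
Hunk 3: at line 4 remove [uzvwz] add [yphvr] -> 15 lines: clmdh rczid vbcj adnu fqsl yphvr btfn wjcy ejg dijid cndg hjapw cxdu kas rclxg
Hunk 4: at line 10 remove [cndg] add [dzsoy,zdowa,otsl] -> 17 lines: clmdh rczid vbcj adnu fqsl yphvr btfn wjcy ejg dijid dzsoy zdowa otsl hjapw cxdu kas rclxg
Hunk 5: at line 10 remove [zdowa,otsl] add [jkwsw,ubcna,xcrfi] -> 18 lines: clmdh rczid vbcj adnu fqsl yphvr btfn wjcy ejg dijid dzsoy jkwsw ubcna xcrfi hjapw cxdu kas rclxg
Hunk 6: at line 2 remove [adnu,fqsl,yphvr] add [hpf] -> 16 lines: clmdh rczid vbcj hpf btfn wjcy ejg dijid dzsoy jkwsw ubcna xcrfi hjapw cxdu kas rclxg
Hunk 7: at line 10 remove [ubcna,xcrfi,hjapw] add [cvkh,vsl,trbr] -> 16 lines: clmdh rczid vbcj hpf btfn wjcy ejg dijid dzsoy jkwsw cvkh vsl trbr cxdu kas rclxg

Answer: clmdh
rczid
vbcj
hpf
btfn
wjcy
ejg
dijid
dzsoy
jkwsw
cvkh
vsl
trbr
cxdu
kas
rclxg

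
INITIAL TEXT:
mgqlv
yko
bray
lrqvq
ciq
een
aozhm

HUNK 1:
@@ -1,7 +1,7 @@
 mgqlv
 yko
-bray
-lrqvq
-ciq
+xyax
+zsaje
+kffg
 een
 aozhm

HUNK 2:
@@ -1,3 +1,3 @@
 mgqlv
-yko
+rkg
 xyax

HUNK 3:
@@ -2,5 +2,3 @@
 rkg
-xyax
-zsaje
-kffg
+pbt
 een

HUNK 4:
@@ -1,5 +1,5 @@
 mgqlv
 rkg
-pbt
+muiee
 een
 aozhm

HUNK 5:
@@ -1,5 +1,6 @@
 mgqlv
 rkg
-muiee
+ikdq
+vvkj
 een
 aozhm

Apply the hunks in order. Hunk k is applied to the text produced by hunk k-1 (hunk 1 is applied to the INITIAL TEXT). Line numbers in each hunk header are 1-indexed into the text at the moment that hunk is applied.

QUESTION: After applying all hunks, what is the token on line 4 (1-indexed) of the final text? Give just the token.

Hunk 1: at line 1 remove [bray,lrqvq,ciq] add [xyax,zsaje,kffg] -> 7 lines: mgqlv yko xyax zsaje kffg een aozhm
Hunk 2: at line 1 remove [yko] add [rkg] -> 7 lines: mgqlv rkg xyax zsaje kffg een aozhm
Hunk 3: at line 2 remove [xyax,zsaje,kffg] add [pbt] -> 5 lines: mgqlv rkg pbt een aozhm
Hunk 4: at line 1 remove [pbt] add [muiee] -> 5 lines: mgqlv rkg muiee een aozhm
Hunk 5: at line 1 remove [muiee] add [ikdq,vvkj] -> 6 lines: mgqlv rkg ikdq vvkj een aozhm
Final line 4: vvkj

Answer: vvkj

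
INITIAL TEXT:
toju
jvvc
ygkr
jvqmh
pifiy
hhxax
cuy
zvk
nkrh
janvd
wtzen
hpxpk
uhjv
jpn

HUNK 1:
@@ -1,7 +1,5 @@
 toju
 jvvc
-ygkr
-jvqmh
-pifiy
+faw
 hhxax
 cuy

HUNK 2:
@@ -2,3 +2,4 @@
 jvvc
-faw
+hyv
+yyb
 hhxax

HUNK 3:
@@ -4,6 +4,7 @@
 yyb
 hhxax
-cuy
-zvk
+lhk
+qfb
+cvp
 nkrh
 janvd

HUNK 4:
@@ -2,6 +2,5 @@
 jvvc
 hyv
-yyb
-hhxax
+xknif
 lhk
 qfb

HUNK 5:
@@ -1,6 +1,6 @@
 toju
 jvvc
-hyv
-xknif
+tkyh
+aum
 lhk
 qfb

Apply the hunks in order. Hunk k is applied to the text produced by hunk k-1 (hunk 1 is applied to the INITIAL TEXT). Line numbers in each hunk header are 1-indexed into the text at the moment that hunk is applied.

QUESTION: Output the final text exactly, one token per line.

Hunk 1: at line 1 remove [ygkr,jvqmh,pifiy] add [faw] -> 12 lines: toju jvvc faw hhxax cuy zvk nkrh janvd wtzen hpxpk uhjv jpn
Hunk 2: at line 2 remove [faw] add [hyv,yyb] -> 13 lines: toju jvvc hyv yyb hhxax cuy zvk nkrh janvd wtzen hpxpk uhjv jpn
Hunk 3: at line 4 remove [cuy,zvk] add [lhk,qfb,cvp] -> 14 lines: toju jvvc hyv yyb hhxax lhk qfb cvp nkrh janvd wtzen hpxpk uhjv jpn
Hunk 4: at line 2 remove [yyb,hhxax] add [xknif] -> 13 lines: toju jvvc hyv xknif lhk qfb cvp nkrh janvd wtzen hpxpk uhjv jpn
Hunk 5: at line 1 remove [hyv,xknif] add [tkyh,aum] -> 13 lines: toju jvvc tkyh aum lhk qfb cvp nkrh janvd wtzen hpxpk uhjv jpn

Answer: toju
jvvc
tkyh
aum
lhk
qfb
cvp
nkrh
janvd
wtzen
hpxpk
uhjv
jpn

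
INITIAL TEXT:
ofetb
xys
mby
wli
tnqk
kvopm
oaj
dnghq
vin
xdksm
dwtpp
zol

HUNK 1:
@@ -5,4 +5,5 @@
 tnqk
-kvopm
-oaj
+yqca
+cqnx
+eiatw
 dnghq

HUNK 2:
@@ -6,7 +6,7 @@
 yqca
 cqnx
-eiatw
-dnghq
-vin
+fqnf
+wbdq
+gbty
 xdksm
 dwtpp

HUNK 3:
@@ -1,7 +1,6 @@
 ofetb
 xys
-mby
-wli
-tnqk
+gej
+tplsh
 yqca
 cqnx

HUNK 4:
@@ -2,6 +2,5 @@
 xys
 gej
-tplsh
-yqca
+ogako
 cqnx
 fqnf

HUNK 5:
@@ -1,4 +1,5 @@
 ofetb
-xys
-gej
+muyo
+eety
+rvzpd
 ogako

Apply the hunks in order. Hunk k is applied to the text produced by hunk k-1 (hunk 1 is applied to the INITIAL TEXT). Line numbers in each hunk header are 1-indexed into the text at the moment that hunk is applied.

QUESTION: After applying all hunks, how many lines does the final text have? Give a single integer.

Answer: 12

Derivation:
Hunk 1: at line 5 remove [kvopm,oaj] add [yqca,cqnx,eiatw] -> 13 lines: ofetb xys mby wli tnqk yqca cqnx eiatw dnghq vin xdksm dwtpp zol
Hunk 2: at line 6 remove [eiatw,dnghq,vin] add [fqnf,wbdq,gbty] -> 13 lines: ofetb xys mby wli tnqk yqca cqnx fqnf wbdq gbty xdksm dwtpp zol
Hunk 3: at line 1 remove [mby,wli,tnqk] add [gej,tplsh] -> 12 lines: ofetb xys gej tplsh yqca cqnx fqnf wbdq gbty xdksm dwtpp zol
Hunk 4: at line 2 remove [tplsh,yqca] add [ogako] -> 11 lines: ofetb xys gej ogako cqnx fqnf wbdq gbty xdksm dwtpp zol
Hunk 5: at line 1 remove [xys,gej] add [muyo,eety,rvzpd] -> 12 lines: ofetb muyo eety rvzpd ogako cqnx fqnf wbdq gbty xdksm dwtpp zol
Final line count: 12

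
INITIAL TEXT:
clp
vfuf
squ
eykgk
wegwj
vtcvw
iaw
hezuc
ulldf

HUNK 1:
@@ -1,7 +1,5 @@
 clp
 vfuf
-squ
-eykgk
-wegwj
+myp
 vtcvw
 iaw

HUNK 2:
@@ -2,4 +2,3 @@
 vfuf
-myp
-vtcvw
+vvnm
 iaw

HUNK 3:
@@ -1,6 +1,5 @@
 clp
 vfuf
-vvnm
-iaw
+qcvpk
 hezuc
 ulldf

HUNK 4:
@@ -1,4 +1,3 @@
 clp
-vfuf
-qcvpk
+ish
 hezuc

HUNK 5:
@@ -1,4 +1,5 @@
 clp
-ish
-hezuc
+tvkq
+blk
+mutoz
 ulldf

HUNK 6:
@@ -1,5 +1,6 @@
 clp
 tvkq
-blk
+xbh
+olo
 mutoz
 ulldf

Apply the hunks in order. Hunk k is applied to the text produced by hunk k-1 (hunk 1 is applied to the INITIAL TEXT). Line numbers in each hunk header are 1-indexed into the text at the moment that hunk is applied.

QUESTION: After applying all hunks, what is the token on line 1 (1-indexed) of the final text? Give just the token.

Hunk 1: at line 1 remove [squ,eykgk,wegwj] add [myp] -> 7 lines: clp vfuf myp vtcvw iaw hezuc ulldf
Hunk 2: at line 2 remove [myp,vtcvw] add [vvnm] -> 6 lines: clp vfuf vvnm iaw hezuc ulldf
Hunk 3: at line 1 remove [vvnm,iaw] add [qcvpk] -> 5 lines: clp vfuf qcvpk hezuc ulldf
Hunk 4: at line 1 remove [vfuf,qcvpk] add [ish] -> 4 lines: clp ish hezuc ulldf
Hunk 5: at line 1 remove [ish,hezuc] add [tvkq,blk,mutoz] -> 5 lines: clp tvkq blk mutoz ulldf
Hunk 6: at line 1 remove [blk] add [xbh,olo] -> 6 lines: clp tvkq xbh olo mutoz ulldf
Final line 1: clp

Answer: clp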